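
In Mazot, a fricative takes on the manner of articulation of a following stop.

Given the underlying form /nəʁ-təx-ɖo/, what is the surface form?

[nəɢtəkɖo]

/ʁ/ is a voiced uvular fricative. The following trigger /t/ is a stop, so /ʁ/ must become a stop as well.
A voiced uvular stop is [ɢ], so the surface segment is [ɢ].
The same rule applies at the second boundary: /x/ → [k] next to /ɖ/.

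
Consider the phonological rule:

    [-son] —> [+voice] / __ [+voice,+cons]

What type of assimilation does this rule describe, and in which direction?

regressive voicing assimilation

The target ([-son], obstruents) acquires [+voice] next to a voiced consonant ([+voice,+cons]) — it takes on the voicing of its neighbour, so the feature that spreads is voicing.
Since the environment is written after the underscore, the trigger follows the target; the direction is regressive.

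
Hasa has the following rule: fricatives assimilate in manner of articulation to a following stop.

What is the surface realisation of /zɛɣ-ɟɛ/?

The rule targets /ɣ/ (voiced velar fricative), which sits before the trigger /ɟ/ (stop).
A voiced velar stop is [g], so the surface segment is [g].

[zɛgɟɛ]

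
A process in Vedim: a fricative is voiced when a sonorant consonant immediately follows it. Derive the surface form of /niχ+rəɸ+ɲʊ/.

/χ/ is a voiceless uvular fricative. The following trigger /r/ is voiced, so /χ/ must become voiced as well.
A voiced uvular fricative is [ʁ], so the surface segment is [ʁ].
At the second juncture, /ɸ/ likewise becomes [β] adjacent to /ɲ/.

[niʁrəβɲʊ]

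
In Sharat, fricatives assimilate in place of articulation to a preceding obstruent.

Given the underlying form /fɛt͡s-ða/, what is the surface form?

/ð/ is a voiced dental fricative. The preceding trigger /t͡s/ is alveolar, so /ð/ must become alveolar as well.
The voiced alveolar fricative is [z], so /ð/ → [z].

[fɛt͡sza]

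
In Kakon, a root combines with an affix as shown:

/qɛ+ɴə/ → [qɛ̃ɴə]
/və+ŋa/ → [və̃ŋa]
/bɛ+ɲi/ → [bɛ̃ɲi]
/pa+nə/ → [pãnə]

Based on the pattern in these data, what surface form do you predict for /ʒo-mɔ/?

[ʒõmɔ]

The data show regressive nasality assimilation (vowel nasalisation): /ɛ/ → [ɛ̃] before /ɴ/; /ə/ → [ə̃] before /ŋ/; /ɛ/ → [ɛ̃] before /ɲ/; /a/ → [ã] before /n/ — a vowel is nasalised by an immediately following nasal consonant.
The vowel /o/ is adjacent to the following nasal /m/, so it acquires [+nasal] and surfaces as [õ].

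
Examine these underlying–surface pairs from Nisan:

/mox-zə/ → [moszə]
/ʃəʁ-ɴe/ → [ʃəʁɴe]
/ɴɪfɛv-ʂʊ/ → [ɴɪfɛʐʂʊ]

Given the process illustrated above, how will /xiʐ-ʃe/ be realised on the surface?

[xiʒʃe]

The data show regressive place assimilation: /x/ → [s] before /z/; /v/ → [ʐ] before /ʂ/. In each pair only place changes, matching the following consonant, while manner and voice stay constant.
No alternation appears in [ʃəʁɴe]: there the adjacent consonants already agree in place (/ʁ/ and /ɴ/ are both uvular), so this form is consistent with the same rule.
The rule targets /ʐ/ (voiced retroflex fricative), which sits before the trigger /ʃ/ (postalveolar).
The voiced postalveolar fricative is [ʒ], so /ʐ/ → [ʒ].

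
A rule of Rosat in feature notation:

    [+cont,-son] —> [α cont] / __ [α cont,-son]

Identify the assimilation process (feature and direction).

regressive manner assimilation

The shared variable α links the value of [cont] on the target to that of the neighbouring obstruent. [cont] distinguishes stops from fricatives — a manner-of-articulation feature — so this is manner assimilation.
The conditioning segment sits to the right of the focus bar, meaning the trigger follows the segment that changes — regressive assimilation.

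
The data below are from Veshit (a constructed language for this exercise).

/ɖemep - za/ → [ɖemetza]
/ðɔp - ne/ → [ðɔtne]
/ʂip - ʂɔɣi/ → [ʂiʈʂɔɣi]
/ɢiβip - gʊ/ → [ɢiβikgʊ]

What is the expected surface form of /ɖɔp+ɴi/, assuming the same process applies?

[ɖɔqɴi]

The data show regressive place assimilation: /p/ → [t] before /z/; /p/ → [t] before /n/; /p/ → [ʈ] before /ʂ/; /p/ → [k] before /g/. In each pair only place changes, matching the following consonant, while manner and voice stay constant.
The rule targets /p/ (voiceless bilabial stop), which sits before the trigger /ɴ/ (uvular).
A voiceless uvular stop is [q], so the surface segment is [q].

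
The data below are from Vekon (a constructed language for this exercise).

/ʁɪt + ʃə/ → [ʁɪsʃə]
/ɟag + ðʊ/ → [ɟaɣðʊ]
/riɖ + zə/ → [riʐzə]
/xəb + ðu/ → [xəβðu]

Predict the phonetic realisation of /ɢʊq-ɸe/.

[ɢʊχɸe]

The data show regressive manner assimilation: /t/ → [s] before /ʃ/; /g/ → [ɣ] before /ð/; /ɖ/ → [ʐ] before /z/; /b/ → [β] before /ð/. In each pair only manner changes, matching the following consonant, while place and voice stay constant.
The rule targets /q/ (voiceless uvular stop), which sits before the trigger /ɸ/ (fricative).
The voiceless uvular fricative is [χ], so /q/ → [χ].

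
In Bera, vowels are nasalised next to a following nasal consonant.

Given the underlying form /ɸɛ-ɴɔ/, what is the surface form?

[ɸɛ̃ɴɔ]

The vowel /ɛ/ is adjacent to the following nasal /ɴ/, so it acquires [+nasal] and surfaces as [ɛ̃].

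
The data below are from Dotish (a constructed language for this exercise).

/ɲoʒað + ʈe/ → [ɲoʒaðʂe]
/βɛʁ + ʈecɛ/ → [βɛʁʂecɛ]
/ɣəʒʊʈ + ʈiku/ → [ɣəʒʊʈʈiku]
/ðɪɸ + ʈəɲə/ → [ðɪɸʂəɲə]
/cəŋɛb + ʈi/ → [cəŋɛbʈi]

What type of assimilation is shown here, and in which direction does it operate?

Underlying /ʈ/ is realised as [ʂ] next to /ð/; /ð/ itself does not change.
The change stop → fricative matches the manner of the preceding /ð/, identifying this as manner assimilation.
Place and voice are unchanged, so the assimilation is partial, not total.
The other alternating forms pattern the same way: /ʈ/ → [ʂ] after /ʁ/ (stop → fricative, matching a fricative); /ʈ/ → [ʂ] after /ɸ/ (stop → fricative, matching a fricative) — only manner changes, and always toward the preceding segment.
No alternation appears in [ɣəʒʊʈʈiku], [cəŋɛbʈi]: there the adjacent consonants already agree in manner (/ʈ/ and /ʈ/ are both stops; /ʈ/ and /b/ are both stops), so these forms are consistent with the same rule.
The trigger is the preceding segment, so the direction is progressive (perseverative).

progressive manner assimilation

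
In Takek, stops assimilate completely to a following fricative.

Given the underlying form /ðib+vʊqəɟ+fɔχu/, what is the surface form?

[ðivvʊqəffɔχu]

/b/ is the segment targeted by the rule; it sits immediately before /v/, so it assimilates completely and surfaces as [v].
The same rule applies at the second boundary: /ɟ/ → [f] next to /f/.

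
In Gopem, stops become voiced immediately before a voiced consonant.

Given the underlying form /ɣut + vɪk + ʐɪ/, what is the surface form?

[ɣudvɪgʐɪ]

/t/ is a voiceless alveolar stop. The following trigger /v/ is voiced, so /t/ must become voiced as well.
The voiced alveolar stop is [d], so /t/ → [d].
At the second juncture, /k/ likewise becomes [g] adjacent to /ʐ/.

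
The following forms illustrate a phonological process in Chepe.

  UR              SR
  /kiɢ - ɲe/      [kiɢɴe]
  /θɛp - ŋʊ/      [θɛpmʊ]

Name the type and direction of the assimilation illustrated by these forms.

Underlying /ɲ/ is realised as [ɴ] next to /ɢ/; /ɢ/ itself does not change.
/ɲ/ is palatal while /ɢ/ is uvular; the output [ɴ] is uvular, matching the trigger — so the feature that spreads is place.
Manner and voice are unchanged, so the assimilation is partial, not total.
Checking the remaining alternation: /ŋ/ → [m] after /p/ (velar → bilabial, matching bilabial) — only place changes, and always toward the preceding segment.
The trigger is the preceding segment, so the direction is progressive (perseverative).

progressive place assimilation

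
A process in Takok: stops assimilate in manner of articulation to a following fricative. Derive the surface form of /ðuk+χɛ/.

[ðuxχɛ]

/k/ is a voiceless velar stop. The following trigger /χ/ is a fricative, so /k/ must become a fricative as well.
Changing only its manner to fricative gives [x] — the voiceless velar fricative.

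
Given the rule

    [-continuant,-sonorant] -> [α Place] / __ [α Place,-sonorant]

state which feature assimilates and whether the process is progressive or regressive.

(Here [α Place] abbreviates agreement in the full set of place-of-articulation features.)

The shared variable α links the value of the place features (abbreviated [Place]) on the target to the same value on the neighbouring segment, so place is the feature that assimilates.
The conditioning segment sits to the right of the focus bar, meaning the trigger follows the segment that changes — regressive assimilation.

regressive place assimilation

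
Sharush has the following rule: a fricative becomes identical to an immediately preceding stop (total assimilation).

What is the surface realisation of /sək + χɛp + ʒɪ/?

/χ/ is the segment targeted by the rule; it sits immediately after /k/, so it assimilates completely and surfaces as [k].
At the second juncture, /ʒ/ likewise becomes [p] adjacent to /p/.

[səkkɛppɪ]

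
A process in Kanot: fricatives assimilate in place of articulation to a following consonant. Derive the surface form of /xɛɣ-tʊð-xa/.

/ɣ/ is a voiced velar fricative. The following trigger /t/ is alveolar, so /ɣ/ must become alveolar as well.
Changing only its place to alveolar gives [z] — the voiced alveolar fricative.
At the second juncture, /ð/ likewise becomes [ɣ] adjacent to /x/.

[xɛztʊɣxa]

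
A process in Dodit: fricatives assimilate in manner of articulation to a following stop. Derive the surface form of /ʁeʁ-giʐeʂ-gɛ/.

The rule targets /ʁ/ (voiced uvular fricative), which sits before the trigger /g/ (stop).
Changing only its manner to stop gives [ɢ] — the voiced uvular stop.
The same rule applies at the second boundary: /ʂ/ → [ʈ] next to /g/.

[ʁeɢgiʐeʈgɛ]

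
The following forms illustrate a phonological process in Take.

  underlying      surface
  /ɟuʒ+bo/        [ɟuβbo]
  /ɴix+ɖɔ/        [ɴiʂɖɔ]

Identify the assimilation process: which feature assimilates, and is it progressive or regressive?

The segment that alternates is /ʒ/, which surfaces as [β] when adjacent to /b/.
The change postalveolar → bilabial matches the place of the following /b/, identifying this as place assimilation.
Manner and voice are unchanged, so the assimilation is partial, not total.
Checking the remaining alternation: /x/ → [ʂ] before /ɖ/ (velar → retroflex, matching retroflex) — only place changes, and always toward the following segment.
The trigger is the following segment, so the direction is regressive (anticipatory).

regressive place assimilation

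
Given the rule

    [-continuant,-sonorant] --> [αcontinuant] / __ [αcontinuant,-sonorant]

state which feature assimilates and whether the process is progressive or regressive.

The rule copies [continuant] (continuancy) from the environment onto the target stops; since [±continuant] encodes the stop/fricative manner contrast, the assimilating dimension is manner.
The conditioning segment sits to the right of the focus bar, meaning the trigger follows the segment that changes — regressive assimilation.

regressive manner assimilation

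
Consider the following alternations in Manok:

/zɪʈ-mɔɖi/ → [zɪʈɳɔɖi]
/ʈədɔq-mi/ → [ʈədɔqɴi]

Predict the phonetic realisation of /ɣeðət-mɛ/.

[ɣeðətnɛ]

The data show progressive place assimilation: /m/ → [ɳ] after /ʈ/; /m/ → [ɴ] after /q/. In each pair only place changes, matching the preceding consonant, while manner and voice stay constant.
/m/ is a voiced bilabial nasal. The preceding trigger /t/ is alveolar, so /m/ must become alveolar as well.
The voiced alveolar nasal is [n], so /m/ → [n].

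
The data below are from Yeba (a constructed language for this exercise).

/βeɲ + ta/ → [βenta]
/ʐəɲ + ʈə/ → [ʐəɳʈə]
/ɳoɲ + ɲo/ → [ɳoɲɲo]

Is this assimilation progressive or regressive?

regressive

Underlying /ɲ/ is realised as [n] next to /t/; /t/ itself does not change.
/ɲ/ is palatal while /t/ is alveolar; the output [n] is alveolar, matching the trigger — so the feature that spreads is place.
The other alternating form patterns the same way: /ɲ/ → [ɳ] before /ʈ/ (palatal → retroflex, matching retroflex) — only place changes, and always toward the following segment.
Nothing changes in [ɳoɲɲo]: there the adjacent consonants already agree in place (/ɲ/ and /ɲ/ are both palatal), so this form is consistent with the same rule.
The trigger is the following segment, so the direction is regressive (anticipatory).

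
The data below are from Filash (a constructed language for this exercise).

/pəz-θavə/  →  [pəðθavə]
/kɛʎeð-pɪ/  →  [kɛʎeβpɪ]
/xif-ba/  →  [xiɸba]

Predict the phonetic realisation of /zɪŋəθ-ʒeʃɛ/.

The data show regressive place assimilation: /z/ → [ð] before /θ/; /ð/ → [β] before /p/; /f/ → [ɸ] before /b/. In each pair only place changes, matching the following consonant, while manner and voice stay constant.
/θ/ is a voiceless dental fricative. The following trigger /ʒ/ is postalveolar, so /θ/ must become postalveolar as well.
Changing only its place to postalveolar gives [ʃ] — the voiceless postalveolar fricative.

[zɪŋəʃʒeʃɛ]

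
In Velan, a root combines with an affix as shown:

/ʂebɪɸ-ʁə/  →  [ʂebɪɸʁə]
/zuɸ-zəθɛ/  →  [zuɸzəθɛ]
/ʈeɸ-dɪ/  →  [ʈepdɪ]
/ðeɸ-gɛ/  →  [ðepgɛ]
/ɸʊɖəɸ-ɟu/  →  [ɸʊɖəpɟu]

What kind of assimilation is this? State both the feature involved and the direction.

regressive manner assimilation

The segment that alternates is /ɸ/, which surfaces as [p] when adjacent to /d/.
/ɸ/ is a fricative while /d/ is a stop; the output [p] is a stop, matching the trigger — so the feature that spreads is manner.
Place and voice are unchanged, so the assimilation is partial, not total.
Checking the remaining alternations: /ɸ/ → [p] before /g/ (fricative → stop, matching a stop); /ɸ/ → [p] before /ɟ/ (fricative → stop, matching a stop) — only manner changes, and always toward the following segment.
No alternation appears in [ʂebɪɸʁə], [zuɸzəθɛ]: there the adjacent consonants already agree in manner (/ɸ/ and /ʁ/ are both fricatives; /ɸ/ and /z/ are both fricatives), so these forms are consistent with the same rule.
Since the segment that changes precedes the conditioning segment, the assimilation is regressive.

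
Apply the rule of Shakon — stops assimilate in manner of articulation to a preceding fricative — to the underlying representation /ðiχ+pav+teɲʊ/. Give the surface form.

The rule targets /p/ (voiceless bilabial stop), which sits after the trigger /χ/ (fricative).
Changing only its manner to fricative gives [ɸ] — the voiceless bilabial fricative.
The same rule applies at the second boundary: /t/ → [s] next to /v/.

[ðiχɸavseɲʊ]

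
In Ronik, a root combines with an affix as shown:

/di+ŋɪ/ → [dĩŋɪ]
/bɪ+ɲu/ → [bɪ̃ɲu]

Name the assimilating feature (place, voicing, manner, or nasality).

nasality

The vowel /i/ surfaces as nasalised [ĩ] next to the following nasal /ŋ/ — it has acquired the [+nasal] feature of its neighbour.
The other form shows the same pattern: /ɪ/ → [ɪ̃] before /ɲ/ — each time a vowel is nasalised next to a following nasal.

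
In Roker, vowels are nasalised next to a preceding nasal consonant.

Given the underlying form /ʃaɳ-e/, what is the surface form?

The vowel /e/ is adjacent to the preceding nasal /ɳ/, so it acquires [+nasal] and surfaces as [ẽ].

[ʃaɳẽ]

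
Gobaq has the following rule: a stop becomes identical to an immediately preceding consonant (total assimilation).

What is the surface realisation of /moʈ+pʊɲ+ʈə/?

/p/ is the segment targeted by the rule; it sits immediately after /ʈ/, so it assimilates completely and surfaces as [ʈ].
The same rule applies at the second boundary: /ʈ/ → [ɲ] next to /ɲ/.

[moʈʈʊɲɲə]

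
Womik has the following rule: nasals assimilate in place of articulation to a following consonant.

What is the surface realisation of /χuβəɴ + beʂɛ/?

/ɴ/ is a voiced uvular nasal. The following trigger /b/ is bilabial, so /ɴ/ must become bilabial as well.
A voiced bilabial nasal is [m], so the surface segment is [m].

[χuβəmbeʂɛ]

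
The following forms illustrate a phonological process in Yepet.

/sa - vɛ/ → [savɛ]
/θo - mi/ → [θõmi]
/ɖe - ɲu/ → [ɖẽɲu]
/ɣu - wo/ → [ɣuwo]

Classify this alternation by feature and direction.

regressive nasality assimilation (vowel nasalisation)

The vowel /o/ surfaces as nasalised [õ] next to the following nasal /m/ — it has acquired the [+nasal] feature of its neighbour.
The other form shows the same pattern: /e/ → [ẽ] before /ɲ/ — each time a vowel is nasalised next to a following nasal.
No change occurs in [savɛ], [ɣuwo] because the vowel at the boundary is adjacent to an oral consonant, not a nasal (/a/ next to /v/; /u/ next to /w/).
Because the conditioning nasal is to the right of the vowel that changes, the process is regressive (anticipatory).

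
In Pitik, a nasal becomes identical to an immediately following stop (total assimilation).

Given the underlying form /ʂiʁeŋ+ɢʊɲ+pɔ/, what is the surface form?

[ʂiʁeɢɢʊppɔ]

/ŋ/ is the segment targeted by the rule; it sits immediately before /ɢ/, so it assimilates completely and surfaces as [ɢ].
The same rule applies at the second boundary: /ɲ/ → [p] next to /p/.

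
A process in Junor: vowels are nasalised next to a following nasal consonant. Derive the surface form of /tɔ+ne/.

[tɔ̃ne]

The vowel /ɔ/ is adjacent to the following nasal /n/, so it acquires [+nasal] and surfaces as [ɔ̃].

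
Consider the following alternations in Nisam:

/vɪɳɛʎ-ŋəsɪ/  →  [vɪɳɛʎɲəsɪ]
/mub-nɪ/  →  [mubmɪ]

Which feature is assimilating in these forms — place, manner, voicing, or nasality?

The segment that alternates is /ŋ/, which surfaces as [ɲ] when adjacent to /ʎ/.
/ŋ/ is velar while /ʎ/ is palatal; the output [ɲ] is palatal, matching the trigger — so the feature that spreads is place.
Checking the remaining alternation: /n/ → [m] after /b/ (alveolar → bilabial, matching bilabial) — only place changes, and always toward the preceding segment.

place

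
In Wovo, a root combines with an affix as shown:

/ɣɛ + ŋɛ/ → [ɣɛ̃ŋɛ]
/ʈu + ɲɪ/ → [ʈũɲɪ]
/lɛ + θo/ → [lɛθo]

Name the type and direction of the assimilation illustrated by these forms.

The vowel /ɛ/ surfaces as nasalised [ɛ̃] next to the following nasal /ŋ/ — it has acquired the [+nasal] feature of its neighbour.
Likewise in the remaining data: /u/ → [ũ] before /ɲ/ — each time a vowel is nasalised next to a following nasal.
No change occurs in [lɛθo] because the vowel at the boundary is adjacent to an oral consonant, not a nasal (/ɛ/ next to /θ/).
Because the conditioning nasal is to the right of the vowel that changes, the process is regressive (anticipatory).

regressive nasality assimilation (vowel nasalisation)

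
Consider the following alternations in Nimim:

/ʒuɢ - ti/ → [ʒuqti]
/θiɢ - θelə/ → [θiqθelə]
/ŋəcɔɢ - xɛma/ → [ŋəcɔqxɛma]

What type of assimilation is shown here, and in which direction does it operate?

The segment that alternates is /ɢ/, which surfaces as [q] when adjacent to /t/.
The change voiced → voiceless matches the voicing of the following /t/, identifying this as voicing assimilation.
Place and manner are unchanged, so the assimilation is partial, not total.
The other alternating forms pattern the same way: /ɢ/ → [q] before /θ/ (voiced → voiceless, matching voiceless); /ɢ/ → [q] before /x/ (voiced → voiceless, matching voiceless) — only voicing changes, and always toward the following segment.
Since the segment that changes precedes the conditioning segment, the assimilation is regressive.

regressive voicing assimilation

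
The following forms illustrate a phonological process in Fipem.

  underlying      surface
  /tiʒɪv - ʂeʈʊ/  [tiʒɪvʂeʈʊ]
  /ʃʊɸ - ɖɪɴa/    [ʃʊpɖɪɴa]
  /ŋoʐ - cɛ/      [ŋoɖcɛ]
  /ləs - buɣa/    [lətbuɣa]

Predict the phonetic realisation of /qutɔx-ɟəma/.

The data show regressive manner assimilation: /ɸ/ → [p] before /ɖ/; /ʐ/ → [ɖ] before /c/; /s/ → [t] before /b/. In each pair only manner changes, matching the following consonant, while place and voice stay constant.
Nothing changes in [tiʒɪvʂeʈʊ]: there the adjacent consonants already agree in manner (/v/ and /ʂ/ are both fricatives), so this form is consistent with the same rule.
/x/ is a voiceless velar fricative. The following trigger /ɟ/ is a stop, so /x/ must become a stop as well.
Changing only its manner to stop gives [k] — the voiceless velar stop.

[qutɔkɟəma]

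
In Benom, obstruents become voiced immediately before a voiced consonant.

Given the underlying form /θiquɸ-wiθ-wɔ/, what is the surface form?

[θiquβwiðwɔ]

/ɸ/ is a voiceless bilabial fricative. The following trigger /w/ is voiced, so /ɸ/ must become voiced as well.
The voiced bilabial fricative is [β], so /ɸ/ → [β].
The same rule applies at the second boundary: /θ/ → [ð] next to /w/.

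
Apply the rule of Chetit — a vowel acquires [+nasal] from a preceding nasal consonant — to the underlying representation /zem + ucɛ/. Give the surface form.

[zemũcɛ]

The vowel /u/ is adjacent to the preceding nasal /m/, so it acquires [+nasal] and surfaces as [ũ].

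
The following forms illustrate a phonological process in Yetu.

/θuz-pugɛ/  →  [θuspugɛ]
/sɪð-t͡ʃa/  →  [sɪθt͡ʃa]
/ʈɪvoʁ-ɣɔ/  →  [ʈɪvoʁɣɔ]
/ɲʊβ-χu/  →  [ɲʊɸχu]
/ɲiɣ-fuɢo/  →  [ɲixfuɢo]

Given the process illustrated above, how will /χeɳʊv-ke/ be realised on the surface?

The data show regressive voicing assimilation: /z/ → [s] before /p/; /ð/ → [θ] before /t͡ʃ/; /β/ → [ɸ] before /χ/; /ɣ/ → [x] before /f/. In each pair only voicing changes, matching the following consonant, while place and manner stay constant.
Nothing changes in [ʈɪvoʁɣɔ]: there the adjacent consonants already agree in voicing (/ʁ/ and /ɣ/ are both voiced), so this form is consistent with the same rule.
/v/ is a voiced labiodental fricative. The following trigger /k/ is voiceless, so /v/ must become voiceless as well.
A voiceless labiodental fricative is [f], so the surface segment is [f].

[χeɳʊfke]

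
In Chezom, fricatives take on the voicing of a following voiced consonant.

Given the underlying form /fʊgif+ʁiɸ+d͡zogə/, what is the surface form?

[fʊgivʁiβd͡zogə]

/f/ is a voiceless labiodental fricative. The following trigger /ʁ/ is voiced, so /f/ must become voiced as well.
A voiced labiodental fricative is [v], so the surface segment is [v].
At the second juncture, /ɸ/ likewise becomes [β] adjacent to /d͡z/.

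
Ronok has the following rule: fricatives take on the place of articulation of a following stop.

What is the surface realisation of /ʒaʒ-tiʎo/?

[ʒaztiʎo]

The rule targets /ʒ/ (voiced postalveolar fricative), which sits before the trigger /t/ (alveolar).
The voiced alveolar fricative is [z], so /ʒ/ → [z].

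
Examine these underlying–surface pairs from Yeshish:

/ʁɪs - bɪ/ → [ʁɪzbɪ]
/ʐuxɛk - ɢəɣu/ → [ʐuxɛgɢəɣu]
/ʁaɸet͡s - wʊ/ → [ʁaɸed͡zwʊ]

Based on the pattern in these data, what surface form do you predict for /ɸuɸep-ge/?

The data show regressive voicing assimilation: /s/ → [z] before /b/; /k/ → [g] before /ɢ/; /t͡s/ → [d͡z] before /w/. In each pair only voicing changes, matching the following consonant, while place and manner stay constant.
The rule targets /p/ (voiceless bilabial stop), which sits before the trigger /g/ (voiced).
Changing only its voicing to voiced gives [b] — the voiced bilabial stop.

[ɸuɸebge]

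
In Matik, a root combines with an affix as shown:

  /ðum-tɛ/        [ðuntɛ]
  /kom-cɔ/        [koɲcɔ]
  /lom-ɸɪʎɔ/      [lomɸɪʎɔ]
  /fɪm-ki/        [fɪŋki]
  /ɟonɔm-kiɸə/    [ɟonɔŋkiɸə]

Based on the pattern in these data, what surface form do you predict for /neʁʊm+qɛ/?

The data show regressive place assimilation: /m/ → [n] before /t/; /m/ → [ɲ] before /c/; /m/ → [ŋ] before /k/. In each pair only place changes, matching the following consonant, while manner and voice stay constant.
Nothing changes in [lomɸɪʎɔ]: there the adjacent consonants already agree in place (/m/ and /ɸ/ are both bilabial), so this form is consistent with the same rule.
/m/ is a voiced bilabial nasal. The following trigger /q/ is uvular, so /m/ must become uvular as well.
The voiced uvular nasal is [ɴ], so /m/ → [ɴ].

[neʁʊɴqɛ]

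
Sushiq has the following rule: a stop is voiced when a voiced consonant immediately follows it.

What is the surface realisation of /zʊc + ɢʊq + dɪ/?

[zʊɟɢʊɢdɪ]

The rule targets /c/ (voiceless palatal stop), which sits before the trigger /ɢ/ (voiced).
Changing only its voicing to voiced gives [ɟ] — the voiced palatal stop.
The same rule applies at the second boundary: /q/ → [ɢ] next to /d/.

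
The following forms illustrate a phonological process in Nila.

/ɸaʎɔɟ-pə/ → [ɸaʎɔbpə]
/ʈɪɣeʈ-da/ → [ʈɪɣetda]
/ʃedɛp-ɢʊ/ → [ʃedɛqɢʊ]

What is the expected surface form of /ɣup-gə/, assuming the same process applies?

The data show regressive place assimilation: /ɟ/ → [b] before /p/; /ʈ/ → [t] before /d/; /p/ → [q] before /ɢ/. In each pair only place changes, matching the following consonant, while manner and voice stay constant.
The rule targets /p/ (voiceless bilabial stop), which sits before the trigger /g/ (velar).
The voiceless velar stop is [k], so /p/ → [k].

[ɣukgə]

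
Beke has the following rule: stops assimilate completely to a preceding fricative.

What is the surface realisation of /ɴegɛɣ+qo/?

/q/ is the segment targeted by the rule; it sits immediately after /ɣ/, so it assimilates completely and surfaces as [ɣ].

[ɴegɛɣɣo]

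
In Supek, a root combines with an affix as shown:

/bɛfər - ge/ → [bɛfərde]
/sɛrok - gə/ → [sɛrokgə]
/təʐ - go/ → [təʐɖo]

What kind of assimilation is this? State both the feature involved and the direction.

Comparing underlying and surface forms, /g/ → [d] is the alternation; the neighbouring /r/ is constant.
/g/ is velar while /r/ is alveolar; the output [d] is alveolar, matching the trigger — so the feature that spreads is place.
Manner and voice are unchanged, so the assimilation is partial, not total.
The same holds elsewhere in the data: /g/ → [ɖ] after /ʐ/ (velar → retroflex, matching retroflex) — only place changes, and always toward the preceding segment.
No alternation appears in [sɛrokgə]: there the adjacent consonants already agree in place (/g/ and /k/ are both velar), so this form is consistent with the same rule.
The trigger is the preceding segment, so the direction is progressive (perseverative).

progressive place assimilation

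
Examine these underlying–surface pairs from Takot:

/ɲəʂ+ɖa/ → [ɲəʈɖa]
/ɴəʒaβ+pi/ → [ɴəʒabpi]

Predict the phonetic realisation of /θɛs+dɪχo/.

[θɛtdɪχo]

The data show regressive manner assimilation: /ʂ/ → [ʈ] before /ɖ/; /β/ → [b] before /p/. In each pair only manner changes, matching the following consonant, while place and voice stay constant.
/s/ is a voiceless alveolar fricative. The following trigger /d/ is a stop, so /s/ must become a stop as well.
A voiceless alveolar stop is [t], so the surface segment is [t].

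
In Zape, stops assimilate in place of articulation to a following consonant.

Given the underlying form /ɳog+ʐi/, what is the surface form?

The rule targets /g/ (voiced velar stop), which sits before the trigger /ʐ/ (retroflex).
A voiced retroflex stop is [ɖ], so the surface segment is [ɖ].

[ɳoɖʐi]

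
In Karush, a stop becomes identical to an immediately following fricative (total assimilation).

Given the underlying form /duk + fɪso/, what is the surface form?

/k/ is the segment targeted by the rule; it sits immediately before /f/, so it assimilates completely and surfaces as [f].

[duffɪso]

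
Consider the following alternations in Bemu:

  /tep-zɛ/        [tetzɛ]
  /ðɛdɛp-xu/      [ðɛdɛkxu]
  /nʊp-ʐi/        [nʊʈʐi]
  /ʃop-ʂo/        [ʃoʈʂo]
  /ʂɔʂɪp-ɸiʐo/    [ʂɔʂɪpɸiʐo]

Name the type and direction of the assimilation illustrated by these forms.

The segment that alternates is /p/, which surfaces as [t] when adjacent to /z/.
/p/ is bilabial while /z/ is alveolar; the output [t] is alveolar, matching the trigger — so the feature that spreads is place.
Manner and voice are unchanged, so the assimilation is partial, not total.
The other alternating forms pattern the same way: /p/ → [k] before /x/ (bilabial → velar, matching velar); /p/ → [ʈ] before /ʐ/ (bilabial → retroflex, matching retroflex); /p/ → [ʈ] before /ʂ/ (bilabial → retroflex, matching retroflex) — only place changes, and always toward the following segment.
No alternation appears in [ʂɔʂɪpɸiʐo]: there the adjacent consonants already agree in place (/p/ and /ɸ/ are both bilabial), so this form is consistent with the same rule.
Since the segment that changes precedes the conditioning segment, the assimilation is regressive.

regressive place assimilation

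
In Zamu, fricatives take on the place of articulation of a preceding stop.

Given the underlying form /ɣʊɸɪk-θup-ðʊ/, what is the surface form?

/θ/ is a voiceless dental fricative. The preceding trigger /k/ is velar, so /θ/ must become velar as well.
Changing only its place to velar gives [x] — the voiceless velar fricative.
At the second juncture, /ð/ likewise becomes [β] adjacent to /p/.

[ɣʊɸɪkxupβʊ]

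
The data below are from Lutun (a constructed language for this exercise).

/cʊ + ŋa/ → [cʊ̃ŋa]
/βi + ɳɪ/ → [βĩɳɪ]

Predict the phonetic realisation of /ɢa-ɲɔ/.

[ɢãɲɔ]

The data show regressive nasality assimilation (vowel nasalisation): /ʊ/ → [ʊ̃] before /ŋ/; /i/ → [ĩ] before /ɳ/ — a vowel is nasalised by an immediately following nasal consonant.
The vowel /a/ is adjacent to the following nasal /ɲ/, so it acquires [+nasal] and surfaces as [ã].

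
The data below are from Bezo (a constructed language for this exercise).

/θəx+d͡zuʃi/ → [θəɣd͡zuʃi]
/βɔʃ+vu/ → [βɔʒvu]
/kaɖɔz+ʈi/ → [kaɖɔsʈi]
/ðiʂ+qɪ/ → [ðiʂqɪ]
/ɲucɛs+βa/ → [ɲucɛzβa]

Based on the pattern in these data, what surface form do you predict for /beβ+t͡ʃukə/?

The data show regressive voicing assimilation: /x/ → [ɣ] before /d͡z/; /ʃ/ → [ʒ] before /v/; /z/ → [s] before /ʈ/; /s/ → [z] before /β/. In each pair only voicing changes, matching the following consonant, while place and manner stay constant.
Nothing changes in [ðiʂqɪ]: there the adjacent consonants already agree in voicing (/ʂ/ and /q/ are both voiceless), so this form is consistent with the same rule.
/β/ is a voiced bilabial fricative. The following trigger /t͡ʃ/ is voiceless, so /β/ must become voiceless as well.
Changing only its voicing to voiceless gives [ɸ] — the voiceless bilabial fricative.

[beɸt͡ʃukə]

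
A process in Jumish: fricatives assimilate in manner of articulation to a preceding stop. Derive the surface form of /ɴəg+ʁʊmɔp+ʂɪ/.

/ʁ/ is a voiced uvular fricative. The preceding trigger /g/ is a stop, so /ʁ/ must become a stop as well.
Changing only its manner to stop gives [ɢ] — the voiced uvular stop.
The same rule applies at the second boundary: /ʂ/ → [ʈ] next to /p/.

[ɴəgɢʊmɔpʈɪ]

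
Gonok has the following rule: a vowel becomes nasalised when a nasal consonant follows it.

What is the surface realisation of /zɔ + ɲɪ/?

The vowel /ɔ/ is adjacent to the following nasal /ɲ/, so it acquires [+nasal] and surfaces as [ɔ̃].

[zɔ̃ɲɪ]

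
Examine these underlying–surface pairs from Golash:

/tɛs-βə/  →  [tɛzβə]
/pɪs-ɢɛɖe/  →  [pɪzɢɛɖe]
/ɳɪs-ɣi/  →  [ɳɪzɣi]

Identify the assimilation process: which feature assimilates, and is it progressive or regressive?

regressive voicing assimilation

Comparing underlying and surface forms, /s/ → [z] is the alternation; the neighbouring /β/ is constant.
/s/ is voiceless while /β/ is voiced; the output [z] is voiced, matching the trigger — so the feature that spreads is voicing.
Place and manner are unchanged, so the assimilation is partial, not total.
The same holds elsewhere in the data: /s/ → [z] before /ɢ/ (voiceless → voiced, matching voiced); /s/ → [z] before /ɣ/ (voiceless → voiced, matching voiced) — only voicing changes, and always toward the following segment.
The trigger is the following segment, so the direction is regressive (anticipatory).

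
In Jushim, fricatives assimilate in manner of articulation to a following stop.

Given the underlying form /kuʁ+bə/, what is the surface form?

[kuɢbə]

The rule targets /ʁ/ (voiced uvular fricative), which sits before the trigger /b/ (stop).
The voiced uvular stop is [ɢ], so /ʁ/ → [ɢ].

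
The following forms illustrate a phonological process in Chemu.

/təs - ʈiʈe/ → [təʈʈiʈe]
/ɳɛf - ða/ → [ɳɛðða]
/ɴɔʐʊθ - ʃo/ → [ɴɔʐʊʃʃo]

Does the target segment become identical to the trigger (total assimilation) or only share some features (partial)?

total assimilation

Underlying /s/ is realised as [ʈ] next to /ʈ/; /ʈ/ itself does not change.
The output [ʈ] is identical to the trigger /ʈ/ — every feature (place, manner, voicing) has been copied — so this is total assimilation.
The remaining alternations confirm this: /f/ → [ð] before /ð/; /θ/ → [ʃ] before /ʃ/ — in each case the output is a copy of the following consonant.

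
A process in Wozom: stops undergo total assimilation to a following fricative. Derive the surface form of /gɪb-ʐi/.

[gɪʐʐi]

/b/ is the segment targeted by the rule; it sits immediately before /ʐ/, so it assimilates completely and surfaces as [ʐ].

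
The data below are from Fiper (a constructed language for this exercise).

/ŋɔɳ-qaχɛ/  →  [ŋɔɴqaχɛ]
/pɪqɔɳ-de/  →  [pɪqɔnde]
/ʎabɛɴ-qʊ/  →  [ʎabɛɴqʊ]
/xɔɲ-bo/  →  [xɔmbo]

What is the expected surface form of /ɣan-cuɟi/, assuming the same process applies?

[ɣaɲcuɟi]

The data show regressive place assimilation: /ɳ/ → [ɴ] before /q/; /ɳ/ → [n] before /d/; /ɲ/ → [m] before /b/. In each pair only place changes, matching the following consonant, while manner and voice stay constant.
No alternation appears in [ʎabɛɴqʊ]: there the adjacent consonants already agree in place (/ɴ/ and /q/ are both uvular), so this form is consistent with the same rule.
The rule targets /n/ (voiced alveolar nasal), which sits before the trigger /c/ (palatal).
A voiced palatal nasal is [ɲ], so the surface segment is [ɲ].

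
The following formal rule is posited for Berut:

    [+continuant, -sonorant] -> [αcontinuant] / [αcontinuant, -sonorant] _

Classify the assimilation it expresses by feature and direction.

progressive manner assimilation

The shared variable α links the value of [continuant] on the target to that of the neighbouring obstruent. [continuant] distinguishes stops from fricatives — a manner-of-articulation feature — so this is manner assimilation.
Since the environment is written before the underscore, the trigger precedes the target; the direction is progressive.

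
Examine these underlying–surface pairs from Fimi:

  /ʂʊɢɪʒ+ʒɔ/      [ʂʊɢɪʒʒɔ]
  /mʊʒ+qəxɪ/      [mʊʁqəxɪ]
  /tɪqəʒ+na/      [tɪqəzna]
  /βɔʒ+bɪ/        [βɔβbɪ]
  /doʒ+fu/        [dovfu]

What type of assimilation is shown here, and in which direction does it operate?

The segment that alternates is /ʒ/, which surfaces as [ʁ] when adjacent to /q/.
/ʒ/ is postalveolar while /q/ is uvular; the output [ʁ] is uvular, matching the trigger — so the feature that spreads is place.
Manner and voice are unchanged, so the assimilation is partial, not total.
The same holds elsewhere in the data: /ʒ/ → [z] before /n/ (postalveolar → alveolar, matching alveolar); /ʒ/ → [β] before /b/ (postalveolar → bilabial, matching bilabial); /ʒ/ → [v] before /f/ (postalveolar → labiodental, matching labiodental) — only place changes, and always toward the following segment.
Nothing changes in [ʂʊɢɪʒʒɔ]: there the adjacent consonants already agree in place (/ʒ/ and /ʒ/ are both postalveolar), so this form is consistent with the same rule.
Since the segment that changes precedes the conditioning segment, the assimilation is regressive.

regressive place assimilation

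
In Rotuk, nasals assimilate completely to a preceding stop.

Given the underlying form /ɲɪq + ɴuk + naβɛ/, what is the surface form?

/ɴ/ is the segment targeted by the rule; it sits immediately after /q/, so it assimilates completely and surfaces as [q].
At the second juncture, /n/ likewise becomes [k] adjacent to /k/.

[ɲɪqqukkaβɛ]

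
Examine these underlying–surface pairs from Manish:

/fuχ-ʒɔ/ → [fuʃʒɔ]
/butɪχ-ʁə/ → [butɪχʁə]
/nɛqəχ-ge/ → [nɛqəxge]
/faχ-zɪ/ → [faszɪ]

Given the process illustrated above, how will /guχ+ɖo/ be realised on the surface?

[guʂɖo]

The data show regressive place assimilation: /χ/ → [ʃ] before /ʒ/; /χ/ → [x] before /g/; /χ/ → [s] before /z/. In each pair only place changes, matching the following consonant, while manner and voice stay constant.
Nothing changes in [butɪχʁə]: there the adjacent consonants already agree in place (/χ/ and /ʁ/ are both uvular), so this form is consistent with the same rule.
The rule targets /χ/ (voiceless uvular fricative), which sits before the trigger /ɖ/ (retroflex).
A voiceless retroflex fricative is [ʂ], so the surface segment is [ʂ].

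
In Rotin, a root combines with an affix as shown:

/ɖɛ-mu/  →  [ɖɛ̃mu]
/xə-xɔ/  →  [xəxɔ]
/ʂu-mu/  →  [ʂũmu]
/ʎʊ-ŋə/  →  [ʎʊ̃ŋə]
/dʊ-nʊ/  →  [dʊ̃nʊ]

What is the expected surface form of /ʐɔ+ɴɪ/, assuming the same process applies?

The data show regressive nasality assimilation (vowel nasalisation): /ɛ/ → [ɛ̃] before /m/; /u/ → [ũ] before /m/; /ʊ/ → [ʊ̃] before /ŋ/; /ʊ/ → [ʊ̃] before /n/ — a vowel is nasalised by an immediately following nasal consonant.
No change occurs in [xəxɔ] because the vowel at the boundary is adjacent to an oral consonant, not a nasal (/ə/ next to /x/).
/ɔ/ sits next to the nasal /ɴ/ and is therefore nasalised to [ɔ̃].

[ʐɔ̃ɴɪ]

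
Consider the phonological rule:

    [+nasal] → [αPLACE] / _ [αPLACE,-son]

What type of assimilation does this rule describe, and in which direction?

regressive place assimilation

The shared variable α links the value of the place features (abbreviated [PLACE]) on the target to the same value on the neighbouring segment, so place is the feature that assimilates.
Since the environment is written after the underscore, the trigger follows the target; the direction is regressive.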